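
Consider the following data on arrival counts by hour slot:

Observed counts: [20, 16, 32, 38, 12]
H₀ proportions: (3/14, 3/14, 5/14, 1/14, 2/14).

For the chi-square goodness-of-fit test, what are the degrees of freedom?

df = k − 1 = 5 − 1 = 4

degrees of freedom = 4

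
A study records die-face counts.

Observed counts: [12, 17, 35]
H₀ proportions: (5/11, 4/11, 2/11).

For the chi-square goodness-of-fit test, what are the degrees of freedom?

df = k − 1 = 3 − 1 = 2

degrees of freedom = 2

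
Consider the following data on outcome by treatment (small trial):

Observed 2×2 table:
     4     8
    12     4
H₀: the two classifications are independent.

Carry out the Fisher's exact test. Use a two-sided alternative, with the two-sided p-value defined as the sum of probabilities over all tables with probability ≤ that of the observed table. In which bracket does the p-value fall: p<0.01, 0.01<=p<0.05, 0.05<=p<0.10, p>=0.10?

p-value bracket: 0.05<=p<0.10

Margins: r₁=12, r₂=16, c₁=16, c₂=12, n=28
p_obs = C(12,4)·C(16,12)/C(28,16); sum pmf over tables with pmf ≤ p_obs
p-value (two-sided) = 0.05309
→ bracket: 0.05<=p<0.10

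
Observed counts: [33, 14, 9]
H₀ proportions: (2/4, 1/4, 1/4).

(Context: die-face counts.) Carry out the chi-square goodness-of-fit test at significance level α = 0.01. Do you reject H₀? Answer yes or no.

n = 56; E_i = n·p_i = [28.00, 14.00, 14.00]
χ² = (33−28.00)²/28.00 + (14−14.00)²/14.00 + (9−14.00)²/14.00 = 2.6786
df = 2
p-value (upper-tail) = 0.26203
At α=0.01: p ≥ α → fail to reject H₀

reject H₀: no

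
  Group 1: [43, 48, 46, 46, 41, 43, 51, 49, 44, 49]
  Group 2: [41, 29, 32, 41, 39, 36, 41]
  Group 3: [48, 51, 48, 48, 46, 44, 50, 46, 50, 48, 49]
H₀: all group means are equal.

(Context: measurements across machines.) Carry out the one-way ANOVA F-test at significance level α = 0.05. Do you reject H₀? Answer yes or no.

Group means [46.00, 37.00, 48.00], grand mean 44.536
SSB = Σnᵢ(x̄ᵢ−x̄)² = 550.964; SSW = ΣΣ(x−x̄ᵢ)² = 278.000
MSB = 550.964/2 = 275.4821; MSW = 278.000/25 = 11.1200
F = MSB/MSW = 24.7736
df = (2, 25)
p-value (upper-tail) = 0.00000
At α=0.05: p < α → reject H₀

reject H₀: yes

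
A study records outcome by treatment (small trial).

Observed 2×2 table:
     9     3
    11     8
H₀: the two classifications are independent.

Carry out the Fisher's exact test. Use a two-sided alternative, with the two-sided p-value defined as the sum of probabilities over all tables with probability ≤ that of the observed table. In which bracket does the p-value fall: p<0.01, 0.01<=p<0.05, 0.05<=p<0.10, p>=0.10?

p-value bracket: p>=0.10

Margins: r₁=12, r₂=19, c₁=20, c₂=11, n=31
p_obs = C(12,9)·C(19,11)/C(31,20); sum pmf over tables with pmf ≤ p_obs
p-value (two-sided) = 0.45164
→ bracket: p>=0.10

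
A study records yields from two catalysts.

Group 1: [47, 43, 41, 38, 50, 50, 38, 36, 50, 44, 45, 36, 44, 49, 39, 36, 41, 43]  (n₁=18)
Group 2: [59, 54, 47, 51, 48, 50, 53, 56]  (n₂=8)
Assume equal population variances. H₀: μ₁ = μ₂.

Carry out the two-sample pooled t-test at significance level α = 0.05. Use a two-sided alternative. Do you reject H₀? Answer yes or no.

reject H₀: yes

x̄₁=42.778, s₁=5.001, n₁=18
x̄₂=52.250, s₂=4.062, n₂=8
s_p² = [17·5.001² + 7·4.062²]/24 = 22.5255
SE = √(s_p²·(1/18+1/8)) = 2.0167
t = (42.778−52.250)/2.0167 = -4.6969
df = 24
p-value (two-sided) = 0.00009
At α=0.05: p < α → reject H₀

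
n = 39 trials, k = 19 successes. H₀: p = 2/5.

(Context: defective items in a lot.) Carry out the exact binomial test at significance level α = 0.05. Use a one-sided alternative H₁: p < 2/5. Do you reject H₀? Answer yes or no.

reject H₀: no

Exact binomial: n=39, k=19, p₀=2/5=0.4000
P(X≤19) from Σ C(n,i)·p₀^i·(1−p₀)^(n−i)
p-value (one-sided, H₁ less) = 0.89794
At α=0.05: p ≥ α → fail to reject H₀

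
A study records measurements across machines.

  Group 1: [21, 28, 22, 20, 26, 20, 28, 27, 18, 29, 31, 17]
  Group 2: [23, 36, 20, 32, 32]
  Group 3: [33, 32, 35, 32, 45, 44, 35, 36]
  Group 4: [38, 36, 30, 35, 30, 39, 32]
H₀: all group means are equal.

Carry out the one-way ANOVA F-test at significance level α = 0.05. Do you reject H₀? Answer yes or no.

reject H₀: yes

Group means [23.92, 28.60, 36.50, 34.29], grand mean 30.062
SSB = Σnᵢ(x̄ᵢ−x̄)² = 920.330; SSW = ΣΣ(x−x̄ᵢ)² = 699.545
MSB = 920.330/3 = 306.7766; MSW = 699.545/28 = 24.9838
F = MSB/MSW = 12.2790
df = (3, 28)
p-value (upper-tail) = 0.00003
At α=0.05: p < α → reject H₀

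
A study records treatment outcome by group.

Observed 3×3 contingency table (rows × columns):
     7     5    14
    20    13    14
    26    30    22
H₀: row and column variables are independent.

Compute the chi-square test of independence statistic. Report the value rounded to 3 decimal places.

Row totals [26, 47, 78], col totals [53, 48, 50], n=151
χ² = (7−9.13)²/9.13 + (5−8.26)²/8.26 + (14−8.61)²/8.61 + (20−16.50)²/16.50 + (13−14.94)²/14.94 + (14−15.56)²/15.56 + (26−27.38)²/27.38 + (30−24.79)²/24.79 + (22−25.83)²/25.83 = 8.0427
df = 4

test statistic = 8.043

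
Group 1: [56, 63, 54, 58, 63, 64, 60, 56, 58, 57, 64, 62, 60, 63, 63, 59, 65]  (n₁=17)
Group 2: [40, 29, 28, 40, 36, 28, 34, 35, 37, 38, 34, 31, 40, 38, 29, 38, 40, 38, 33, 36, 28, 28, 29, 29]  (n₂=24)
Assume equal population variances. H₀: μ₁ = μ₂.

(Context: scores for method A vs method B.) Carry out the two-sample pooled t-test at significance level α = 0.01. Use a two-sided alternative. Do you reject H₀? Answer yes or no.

reject H₀: yes

x̄₁=60.294, s₁=3.368, n₁=17
x̄₂=34.000, s₂=4.568, n₂=24
s_p² = [16·3.368² + 23·4.568²]/39 = 16.9623
SE = √(s_p²·(1/17+1/24)) = 1.3056
t = (60.294−34.000)/1.3056 = 20.1398
df = 39
p-value (two-sided) = 0.00000
At α=0.01: p < α → reject H₀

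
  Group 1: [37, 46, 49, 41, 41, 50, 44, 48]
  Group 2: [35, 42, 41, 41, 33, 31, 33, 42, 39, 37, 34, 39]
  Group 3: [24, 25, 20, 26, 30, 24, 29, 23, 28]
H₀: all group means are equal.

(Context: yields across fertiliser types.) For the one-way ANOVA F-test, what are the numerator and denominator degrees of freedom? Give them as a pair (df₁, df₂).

degrees of freedom = [2, 26]

k = 3 groups, N = 29 total
df = (k−1, N−k) = (3−1, 29−3) = (2, 26)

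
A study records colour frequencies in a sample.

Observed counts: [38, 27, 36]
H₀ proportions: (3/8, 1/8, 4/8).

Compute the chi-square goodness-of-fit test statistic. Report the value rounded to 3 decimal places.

n = 101; E_i = n·p_i = [37.88, 12.62, 50.50]
χ² = (38−37.88)²/37.88 + (27−12.62)²/12.62 + (36−50.50)²/50.50 = 20.5314
df = 2

test statistic = 20.531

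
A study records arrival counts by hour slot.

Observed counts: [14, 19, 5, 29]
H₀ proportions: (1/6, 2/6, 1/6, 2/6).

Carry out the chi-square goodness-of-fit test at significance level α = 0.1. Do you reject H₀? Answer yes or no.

n = 67; E_i = n·p_i = [11.17, 22.33, 11.17, 22.33]
χ² = (14−11.17)²/11.17 + (19−22.33)²/22.33 + (5−11.17)²/11.17 + (29−22.33)²/22.33 = 6.6119
df = 3
p-value (upper-tail) = 0.08535
At α=0.1: p < α → reject H₀

reject H₀: yes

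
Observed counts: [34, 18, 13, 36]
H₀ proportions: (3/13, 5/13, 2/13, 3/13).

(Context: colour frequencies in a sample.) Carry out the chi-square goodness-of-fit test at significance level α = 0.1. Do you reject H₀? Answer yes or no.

n = 101; E_i = n·p_i = [23.31, 38.85, 15.54, 23.31]
χ² = (34−23.31)²/23.31 + (18−38.85)²/38.85 + (13−15.54)²/15.54 + (36−23.31)²/23.31 = 23.4182
df = 3
p-value (upper-tail) = 0.00003
At α=0.1: p < α → reject H₀

reject H₀: yes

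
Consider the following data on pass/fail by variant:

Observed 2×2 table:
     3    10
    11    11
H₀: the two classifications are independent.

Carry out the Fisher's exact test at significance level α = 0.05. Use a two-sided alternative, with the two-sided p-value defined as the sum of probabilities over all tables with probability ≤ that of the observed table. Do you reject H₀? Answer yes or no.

Margins: r₁=13, r₂=22, c₁=14, c₂=21, n=35
p_obs = C(13,3)·C(22,11)/C(35,14); sum pmf over tables with pmf ≤ p_obs
p-value (two-sided) = 0.16209
At α=0.05: p ≥ α → fail to reject H₀

reject H₀: no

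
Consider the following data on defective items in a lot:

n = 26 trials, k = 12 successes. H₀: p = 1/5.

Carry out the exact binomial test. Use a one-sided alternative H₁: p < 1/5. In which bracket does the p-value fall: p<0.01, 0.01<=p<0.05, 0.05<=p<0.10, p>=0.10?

p-value bracket: p>=0.10

Exact binomial: n=26, k=12, p₀=1/5=0.2000
P(X≤12) from Σ C(n,i)·p₀^i·(1−p₀)^(n−i)
p-value (one-sided, H₁ less) = 0.99940
→ bracket: p>=0.10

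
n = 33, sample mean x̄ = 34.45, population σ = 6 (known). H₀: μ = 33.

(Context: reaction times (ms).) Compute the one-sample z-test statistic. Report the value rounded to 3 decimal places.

test statistic = 1.388

SE = σ/√n = 6/√33 = 1.0445
z = (x̄−μ₀)/SE = (34.45−33)/1.0445 = 1.3883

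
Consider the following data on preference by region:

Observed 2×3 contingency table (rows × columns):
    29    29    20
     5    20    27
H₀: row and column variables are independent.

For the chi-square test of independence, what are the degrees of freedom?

df = (r−1)(c−1) = (2−1)·(3−1) = 2

degrees of freedom = 2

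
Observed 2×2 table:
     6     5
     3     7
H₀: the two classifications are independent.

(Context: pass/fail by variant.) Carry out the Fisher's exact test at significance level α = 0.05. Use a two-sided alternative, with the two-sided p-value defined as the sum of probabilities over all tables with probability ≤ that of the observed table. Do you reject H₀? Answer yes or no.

reject H₀: no

Margins: r₁=11, r₂=10, c₁=9, c₂=12, n=21
p_obs = C(11,6)·C(10,3)/C(21,9); sum pmf over tables with pmf ≤ p_obs
p-value (two-sided) = 0.38700
At α=0.05: p ≥ α → fail to reject H₀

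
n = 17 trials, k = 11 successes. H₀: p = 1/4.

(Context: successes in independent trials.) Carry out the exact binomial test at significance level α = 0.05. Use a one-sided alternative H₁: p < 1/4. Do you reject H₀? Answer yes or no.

reject H₀: no

Exact binomial: n=17, k=11, p₀=1/4=0.2500
P(X≤11) from Σ C(n,i)·p₀^i·(1−p₀)^(n−i)
p-value (one-sided, H₁ less) = 0.99990
At α=0.05: p ≥ α → fail to reject H₀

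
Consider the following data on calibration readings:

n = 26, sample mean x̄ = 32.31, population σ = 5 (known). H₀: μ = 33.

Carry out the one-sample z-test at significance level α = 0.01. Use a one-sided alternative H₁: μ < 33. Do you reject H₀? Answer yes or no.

SE = σ/√n = 5/√26 = 0.9806
z = (x̄−μ₀)/SE = (32.31−33)/0.9806 = -0.7037
p-value (one-sided, H₁ less) = 0.24082
At α=0.01: p ≥ α → fail to reject H₀

reject H₀: no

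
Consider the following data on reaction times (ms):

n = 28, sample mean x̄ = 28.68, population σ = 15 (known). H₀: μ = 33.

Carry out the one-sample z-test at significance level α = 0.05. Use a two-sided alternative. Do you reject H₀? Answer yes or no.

SE = σ/√n = 15/√28 = 2.8347
z = (x̄−μ₀)/SE = (28.68−33)/2.8347 = -1.5240
p-value (two-sided) = 0.12752
At α=0.05: p ≥ α → fail to reject H₀

reject H₀: no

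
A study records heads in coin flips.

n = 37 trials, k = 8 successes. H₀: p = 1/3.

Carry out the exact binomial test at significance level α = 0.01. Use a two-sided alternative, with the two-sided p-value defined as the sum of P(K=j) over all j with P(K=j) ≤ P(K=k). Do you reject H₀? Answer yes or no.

Exact binomial: n=37, k=8, p₀=1/3=0.3333
P(X=j) = C(n,j)·p₀^j·(1−p₀)^(n−j); p = Σ P(X=j) over j with P(X=j) ≤ P(X=8)
p-value (two-sided) = 0.16284
At α=0.01: p ≥ α → fail to reject H₀

reject H₀: no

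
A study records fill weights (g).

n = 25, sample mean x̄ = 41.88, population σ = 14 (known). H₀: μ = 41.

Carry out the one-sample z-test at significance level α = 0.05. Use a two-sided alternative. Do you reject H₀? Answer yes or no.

SE = σ/√n = 14/√25 = 2.8000
z = (x̄−μ₀)/SE = (41.88−41)/2.8000 = 0.3143
p-value (two-sided) = 0.75330
At α=0.05: p ≥ α → fail to reject H₀

reject H₀: no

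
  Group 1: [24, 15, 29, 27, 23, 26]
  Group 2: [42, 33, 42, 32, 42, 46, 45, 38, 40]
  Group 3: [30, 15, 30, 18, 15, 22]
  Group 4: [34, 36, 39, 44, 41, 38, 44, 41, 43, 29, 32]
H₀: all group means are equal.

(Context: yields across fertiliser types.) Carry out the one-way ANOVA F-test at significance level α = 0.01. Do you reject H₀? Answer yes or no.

Group means [24.00, 40.00, 21.67, 38.27], grand mean 32.969
SSB = Σnᵢ(x̄ᵢ−x̄)² = 2003.454; SSW = ΣΣ(x−x̄ᵢ)² = 803.515
MSB = 2003.454/3 = 667.8179; MSW = 803.515/28 = 28.6970
F = MSB/MSW = 23.2714
df = (3, 28)
p-value (upper-tail) = 0.00000
At α=0.01: p < α → reject H₀

reject H₀: yes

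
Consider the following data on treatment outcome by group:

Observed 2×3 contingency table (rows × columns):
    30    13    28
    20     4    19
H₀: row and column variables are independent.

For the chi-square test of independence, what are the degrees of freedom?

degrees of freedom = 2

df = (r−1)(c−1) = (2−1)·(3−1) = 2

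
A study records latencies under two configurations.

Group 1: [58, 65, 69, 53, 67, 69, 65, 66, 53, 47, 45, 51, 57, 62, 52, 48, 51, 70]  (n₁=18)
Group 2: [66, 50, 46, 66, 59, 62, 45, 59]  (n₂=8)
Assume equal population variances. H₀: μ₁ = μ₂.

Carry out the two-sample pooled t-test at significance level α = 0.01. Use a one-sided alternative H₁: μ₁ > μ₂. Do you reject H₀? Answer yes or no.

x̄₁=58.222, s₁=8.468, n₁=18
x̄₂=56.625, s₂=8.518, n₂=8
s_p² = [17·8.468² + 7·8.518²]/24 = 71.9578
SE = √(s_p²·(1/18+1/8)) = 3.6045
t = (58.222−56.625)/3.6045 = 0.4431
df = 24
p-value (one-sided, H₁ greater) = 0.33082
At α=0.01: p ≥ α → fail to reject H₀

reject H₀: no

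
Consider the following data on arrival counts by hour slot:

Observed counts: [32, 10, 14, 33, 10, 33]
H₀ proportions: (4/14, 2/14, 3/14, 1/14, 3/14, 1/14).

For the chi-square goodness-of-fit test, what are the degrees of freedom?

degrees of freedom = 5

df = k − 1 = 6 − 1 = 5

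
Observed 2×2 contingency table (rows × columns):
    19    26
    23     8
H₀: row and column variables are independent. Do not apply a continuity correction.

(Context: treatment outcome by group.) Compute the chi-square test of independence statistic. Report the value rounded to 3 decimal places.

test statistic = 7.589

Row totals [45, 31], col totals [42, 34], n=76
χ² = (19−24.87)²/24.87 + (26−20.13)²/20.13 + (23−17.13)²/17.13 + (8−13.87)²/13.87 = 7.5889
df = 1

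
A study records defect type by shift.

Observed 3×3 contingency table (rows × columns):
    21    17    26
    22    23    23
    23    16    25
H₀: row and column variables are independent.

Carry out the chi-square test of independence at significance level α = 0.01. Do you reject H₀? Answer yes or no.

Row totals [64, 68, 64], col totals [66, 56, 74], n=196
χ² = (21−21.55)²/21.55 + (17−18.29)²/18.29 + (26−24.16)²/24.16 + (22−22.90)²/22.90 + (23−19.43)²/19.43 + (23−25.67)²/25.67 + (23−21.55)²/21.55 + (16−18.29)²/18.29 + (25−24.16)²/24.16 = 1.6263
df = 4
p-value (upper-tail) = 0.80405
At α=0.01: p ≥ α → fail to reject H₀

reject H₀: no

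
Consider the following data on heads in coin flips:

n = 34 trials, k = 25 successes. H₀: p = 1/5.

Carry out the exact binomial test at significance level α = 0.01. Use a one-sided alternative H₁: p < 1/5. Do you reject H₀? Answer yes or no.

reject H₀: no

Exact binomial: n=34, k=25, p₀=1/5=0.2000
P(X≤25) from Σ C(n,i)·p₀^i·(1−p₀)^(n−i)
p-value (one-sided, H₁ less) = 1.00000
At α=0.01: p ≥ α → fail to reject H₀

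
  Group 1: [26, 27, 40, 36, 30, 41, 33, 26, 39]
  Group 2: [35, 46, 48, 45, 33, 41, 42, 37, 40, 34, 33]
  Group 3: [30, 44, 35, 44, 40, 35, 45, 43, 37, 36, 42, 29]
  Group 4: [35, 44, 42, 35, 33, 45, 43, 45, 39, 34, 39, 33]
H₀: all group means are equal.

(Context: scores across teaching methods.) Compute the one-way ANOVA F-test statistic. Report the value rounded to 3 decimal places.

Group means [33.11, 39.45, 38.33, 38.92], grand mean 37.705
SSB = Σnᵢ(x̄ᵢ−x̄)² = 245.960; SSW = ΣΣ(x−x̄ᵢ)² = 1179.199
MSB = 245.960/3 = 81.9865; MSW = 1179.199/40 = 29.4800
F = MSB/MSW = 2.7811
df = (3, 40)

test statistic = 2.781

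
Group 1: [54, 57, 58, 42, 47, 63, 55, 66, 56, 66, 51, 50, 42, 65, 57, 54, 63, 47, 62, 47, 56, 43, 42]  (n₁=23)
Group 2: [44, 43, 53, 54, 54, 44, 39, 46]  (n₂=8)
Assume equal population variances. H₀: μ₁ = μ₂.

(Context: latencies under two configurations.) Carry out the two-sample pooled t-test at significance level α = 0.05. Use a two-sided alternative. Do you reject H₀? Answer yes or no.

x̄₁=54.043, s₁=7.986, n₁=23
x̄₂=47.125, s₂=5.768, n₂=8
s_p² = [22·7.986² + 7·5.768²]/29 = 56.4080
SE = √(s_p²·(1/23+1/8)) = 3.0828
t = (54.043−47.125)/3.0828 = 2.2442
df = 29
p-value (two-sided) = 0.03262
At α=0.05: p < α → reject H₀

reject H₀: yes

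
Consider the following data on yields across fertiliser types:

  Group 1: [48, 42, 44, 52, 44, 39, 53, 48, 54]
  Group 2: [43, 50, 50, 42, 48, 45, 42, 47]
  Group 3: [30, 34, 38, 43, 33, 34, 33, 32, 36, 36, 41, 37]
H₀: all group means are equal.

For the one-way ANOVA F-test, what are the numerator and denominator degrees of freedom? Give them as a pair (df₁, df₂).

k = 3 groups, N = 29 total
df = (k−1, N−k) = (3−1, 29−3) = (2, 26)

degrees of freedom = [2, 26]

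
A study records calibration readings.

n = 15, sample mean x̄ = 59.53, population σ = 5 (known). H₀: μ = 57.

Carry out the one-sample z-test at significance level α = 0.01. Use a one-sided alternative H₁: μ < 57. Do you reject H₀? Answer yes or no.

reject H₀: no

SE = σ/√n = 5/√15 = 1.2910
z = (x̄−μ₀)/SE = (59.53−57)/1.2910 = 1.9597
p-value (one-sided, H₁ less) = 0.97499
At α=0.01: p ≥ α → fail to reject H₀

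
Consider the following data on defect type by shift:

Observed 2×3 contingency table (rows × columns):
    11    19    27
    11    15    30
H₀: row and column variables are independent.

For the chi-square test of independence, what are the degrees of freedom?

degrees of freedom = 2

df = (r−1)(c−1) = (2−1)·(3−1) = 2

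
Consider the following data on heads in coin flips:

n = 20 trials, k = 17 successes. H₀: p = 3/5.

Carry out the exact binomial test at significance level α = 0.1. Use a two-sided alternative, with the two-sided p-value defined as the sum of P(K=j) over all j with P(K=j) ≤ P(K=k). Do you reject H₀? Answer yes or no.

reject H₀: yes

Exact binomial: n=20, k=17, p₀=3/5=0.6000
P(X=j) = C(n,j)·p₀^j·(1−p₀)^(n−j); p = Σ P(X=j) over j with P(X=j) ≤ P(X=17)
p-value (two-sided) = 0.02243
At α=0.1: p < α → reject H₀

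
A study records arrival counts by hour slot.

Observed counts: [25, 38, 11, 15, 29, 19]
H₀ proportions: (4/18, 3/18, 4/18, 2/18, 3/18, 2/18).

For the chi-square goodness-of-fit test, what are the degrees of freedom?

df = k − 1 = 6 − 1 = 5

degrees of freedom = 5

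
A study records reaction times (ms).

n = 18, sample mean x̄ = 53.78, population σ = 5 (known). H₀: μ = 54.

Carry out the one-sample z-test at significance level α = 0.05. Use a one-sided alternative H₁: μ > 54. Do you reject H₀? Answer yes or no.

SE = σ/√n = 5/√18 = 1.1785
z = (x̄−μ₀)/SE = (53.78−54)/1.1785 = -0.1867
p-value (one-sided, H₁ greater) = 0.57404
At α=0.05: p ≥ α → fail to reject H₀

reject H₀: no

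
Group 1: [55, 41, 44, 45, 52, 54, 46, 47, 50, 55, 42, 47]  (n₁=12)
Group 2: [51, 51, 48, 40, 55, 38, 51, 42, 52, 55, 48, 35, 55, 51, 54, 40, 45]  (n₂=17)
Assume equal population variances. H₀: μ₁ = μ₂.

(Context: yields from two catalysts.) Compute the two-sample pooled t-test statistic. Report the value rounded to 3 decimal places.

x̄₁=48.167, s₁=4.951, n₁=12
x̄₂=47.706, s₂=6.498, n₂=17
s_p² = [11·4.951² + 16·6.498²]/27 = 35.0073
SE = √(s_p²·(1/12+1/17)) = 2.2308
t = (48.167−47.706)/2.2308 = 0.2066
df = 27

test statistic = 0.207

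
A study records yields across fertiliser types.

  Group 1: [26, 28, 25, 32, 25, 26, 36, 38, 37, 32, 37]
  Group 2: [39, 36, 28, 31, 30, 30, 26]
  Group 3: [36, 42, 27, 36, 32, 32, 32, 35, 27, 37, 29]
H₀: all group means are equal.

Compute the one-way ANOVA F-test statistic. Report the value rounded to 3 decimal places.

Group means [31.09, 31.43, 33.18], grand mean 31.966
SSB = Σnᵢ(x̄ᵢ−x̄)² = 26.706; SSW = ΣΣ(x−x̄ᵢ)² = 612.260
MSB = 26.706/2 = 13.3529; MSW = 612.260/26 = 23.5485
F = MSB/MSW = 0.5670
df = (2, 26)

test statistic = 0.567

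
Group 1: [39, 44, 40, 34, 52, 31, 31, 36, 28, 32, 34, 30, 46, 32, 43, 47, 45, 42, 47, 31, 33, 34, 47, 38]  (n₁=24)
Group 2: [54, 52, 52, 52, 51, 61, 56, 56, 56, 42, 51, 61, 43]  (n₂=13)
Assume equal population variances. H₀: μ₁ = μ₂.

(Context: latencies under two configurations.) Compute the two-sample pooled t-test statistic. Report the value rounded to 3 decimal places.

x̄₁=38.167, s₁=6.895, n₁=24
x̄₂=52.846, s₂=5.684, n₂=13
s_p² = [23·6.895² + 12·5.684²]/35 = 42.3150
SE = √(s_p²·(1/24+1/13)) = 2.2401
t = (38.167−52.846)/2.2401 = -6.5530
df = 35

test statistic = -6.553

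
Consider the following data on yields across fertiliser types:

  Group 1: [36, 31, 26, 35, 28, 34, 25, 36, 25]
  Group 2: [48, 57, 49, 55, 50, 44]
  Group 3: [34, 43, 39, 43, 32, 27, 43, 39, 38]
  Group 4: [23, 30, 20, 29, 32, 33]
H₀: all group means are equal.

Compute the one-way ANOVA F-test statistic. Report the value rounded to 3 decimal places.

Group means [30.67, 50.50, 37.56, 27.83], grand mean 36.133
SSB = Σnᵢ(x̄ᵢ−x̄)² = 1938.911; SSW = ΣΣ(x−x̄ᵢ)² = 676.556
MSB = 1938.911/3 = 646.3037; MSW = 676.556/26 = 26.0214
F = MSB/MSW = 24.8374
df = (3, 26)

test statistic = 24.837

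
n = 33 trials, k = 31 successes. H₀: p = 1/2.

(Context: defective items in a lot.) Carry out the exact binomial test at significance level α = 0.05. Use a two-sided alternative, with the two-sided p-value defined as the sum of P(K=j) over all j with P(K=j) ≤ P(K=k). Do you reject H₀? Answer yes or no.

Exact binomial: n=33, k=31, p₀=1/2=0.5000
P(X=j) = C(n,j)·p₀^j·(1−p₀)^(n−j); p = Σ P(X=j) over j with P(X=j) ≤ P(X=31)
p-value (two-sided) = 0.00000
At α=0.05: p < α → reject H₀

reject H₀: yes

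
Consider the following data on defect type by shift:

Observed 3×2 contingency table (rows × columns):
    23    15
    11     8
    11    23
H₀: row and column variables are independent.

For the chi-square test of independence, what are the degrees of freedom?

df = (r−1)(c−1) = (3−1)·(2−1) = 2

degrees of freedom = 2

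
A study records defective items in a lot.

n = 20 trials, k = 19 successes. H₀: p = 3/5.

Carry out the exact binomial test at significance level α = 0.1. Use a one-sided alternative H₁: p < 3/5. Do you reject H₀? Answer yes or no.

reject H₀: no

Exact binomial: n=20, k=19, p₀=3/5=0.6000
P(X≤19) from Σ C(n,i)·p₀^i·(1−p₀)^(n−i)
p-value (one-sided, H₁ less) = 0.99996
At α=0.1: p ≥ α → fail to reject H₀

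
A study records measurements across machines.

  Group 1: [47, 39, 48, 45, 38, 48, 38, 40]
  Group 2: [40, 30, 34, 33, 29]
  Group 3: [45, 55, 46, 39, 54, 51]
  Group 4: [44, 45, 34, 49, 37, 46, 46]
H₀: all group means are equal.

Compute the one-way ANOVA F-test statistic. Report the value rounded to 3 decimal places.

Group means [42.88, 33.20, 48.33, 43.00], grand mean 42.308
SSB = Σnᵢ(x̄ᵢ−x̄)² = 638.530; SSW = ΣΣ(x−x̄ᵢ)² = 583.008
MSB = 638.530/3 = 212.8434; MSW = 583.008/22 = 26.5004
F = MSB/MSW = 8.0317
df = (3, 22)

test statistic = 8.032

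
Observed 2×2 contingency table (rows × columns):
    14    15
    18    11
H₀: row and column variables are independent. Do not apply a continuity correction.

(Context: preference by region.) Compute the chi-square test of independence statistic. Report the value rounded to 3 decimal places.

test statistic = 1.115

Row totals [29, 29], col totals [32, 26], n=58
χ² = (14−16.00)²/16.00 + (15−13.00)²/13.00 + (18−16.00)²/16.00 + (11−13.00)²/13.00 = 1.1154
df = 1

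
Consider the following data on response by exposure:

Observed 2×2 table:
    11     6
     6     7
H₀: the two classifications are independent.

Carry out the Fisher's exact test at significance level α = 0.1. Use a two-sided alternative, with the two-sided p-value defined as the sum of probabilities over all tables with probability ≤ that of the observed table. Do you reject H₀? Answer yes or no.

reject H₀: no

Margins: r₁=17, r₂=13, c₁=17, c₂=13, n=30
p_obs = C(17,11)·C(13,6)/C(30,17); sum pmf over tables with pmf ≤ p_obs
p-value (two-sided) = 0.46009
At α=0.1: p ≥ α → fail to reject H₀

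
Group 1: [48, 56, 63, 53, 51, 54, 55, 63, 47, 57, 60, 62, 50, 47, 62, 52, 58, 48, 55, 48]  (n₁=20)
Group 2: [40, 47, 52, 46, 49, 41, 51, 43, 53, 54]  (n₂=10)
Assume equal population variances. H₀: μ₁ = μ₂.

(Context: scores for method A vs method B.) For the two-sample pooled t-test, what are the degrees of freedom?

df = n₁ + n₂ − 2 = 20 + 10 − 2 = 28

degrees of freedom = 28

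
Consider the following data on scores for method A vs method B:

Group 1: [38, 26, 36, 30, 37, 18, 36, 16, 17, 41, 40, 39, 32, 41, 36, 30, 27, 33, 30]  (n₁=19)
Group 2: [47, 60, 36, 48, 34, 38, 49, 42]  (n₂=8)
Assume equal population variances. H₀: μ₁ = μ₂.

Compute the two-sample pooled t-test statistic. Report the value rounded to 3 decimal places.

x̄₁=31.737, s₁=7.936, n₁=19
x̄₂=44.250, s₂=8.531, n₂=8
s_p² = [18·7.936² + 7·8.531²]/25 = 65.7274
SE = √(s_p²·(1/19+1/8)) = 3.4169
t = (31.737−44.250)/3.4169 = -3.6621
df = 25

test statistic = -3.662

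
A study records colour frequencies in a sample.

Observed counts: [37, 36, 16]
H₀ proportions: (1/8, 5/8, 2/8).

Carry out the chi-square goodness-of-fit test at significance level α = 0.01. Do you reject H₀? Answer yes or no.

reject H₀: yes

n = 89; E_i = n·p_i = [11.12, 55.62, 22.25]
χ² = (37−11.12)²/11.12 + (36−55.62)²/55.62 + (16−22.25)²/22.25 = 68.8607
df = 2
p-value (upper-tail) = 0.00000
At α=0.01: p < α → reject H₀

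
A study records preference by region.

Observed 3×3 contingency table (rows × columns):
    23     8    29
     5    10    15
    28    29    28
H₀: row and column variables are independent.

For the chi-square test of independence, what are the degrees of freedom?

df = (r−1)(c−1) = (3−1)·(3−1) = 4

degrees of freedom = 4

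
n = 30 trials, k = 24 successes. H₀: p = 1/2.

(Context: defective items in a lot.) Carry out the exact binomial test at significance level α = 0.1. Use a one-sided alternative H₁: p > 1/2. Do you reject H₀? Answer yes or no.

Exact binomial: n=30, k=24, p₀=1/2=0.5000
P(X≥24) from Σ C(n,i)·p₀^i·(1−p₀)^(n−i)
p-value (one-sided, H₁ greater) = 0.00072
At α=0.1: p < α → reject H₀

reject H₀: yes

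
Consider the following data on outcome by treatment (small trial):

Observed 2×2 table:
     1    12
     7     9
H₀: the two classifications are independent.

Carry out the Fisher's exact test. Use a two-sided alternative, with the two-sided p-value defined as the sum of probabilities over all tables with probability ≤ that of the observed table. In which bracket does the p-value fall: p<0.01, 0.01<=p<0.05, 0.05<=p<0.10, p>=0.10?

p-value bracket: 0.01<=p<0.05

Margins: r₁=13, r₂=16, c₁=8, c₂=21, n=29
p_obs = C(13,1)·C(16,7)/C(29,8); sum pmf over tables with pmf ≤ p_obs
p-value (two-sided) = 0.04434
→ bracket: 0.01<=p<0.05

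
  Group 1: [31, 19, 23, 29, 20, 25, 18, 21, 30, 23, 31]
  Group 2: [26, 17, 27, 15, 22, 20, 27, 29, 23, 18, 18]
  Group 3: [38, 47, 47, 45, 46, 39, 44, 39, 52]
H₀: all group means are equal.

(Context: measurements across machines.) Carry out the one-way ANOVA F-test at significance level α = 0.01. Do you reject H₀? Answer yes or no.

Group means [24.55, 22.00, 44.11], grand mean 29.323
SSB = Σnᵢ(x̄ᵢ−x̄)² = 2809.158; SSW = ΣΣ(x−x̄ᵢ)² = 643.616
MSB = 2809.158/2 = 1404.5790; MSW = 643.616/28 = 22.9863
F = MSB/MSW = 61.1051
df = (2, 28)
p-value (upper-tail) = 0.00000
At α=0.01: p < α → reject H₀

reject H₀: yes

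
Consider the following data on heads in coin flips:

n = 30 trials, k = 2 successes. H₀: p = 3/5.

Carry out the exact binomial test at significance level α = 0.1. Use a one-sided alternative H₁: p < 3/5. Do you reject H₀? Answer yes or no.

Exact binomial: n=30, k=2, p₀=3/5=0.6000
P(X≤2) from Σ C(n,i)·p₀^i·(1−p₀)^(n−i)
p-value (one-sided, H₁ less) = 0.00000
At α=0.1: p < α → reject H₀

reject H₀: yes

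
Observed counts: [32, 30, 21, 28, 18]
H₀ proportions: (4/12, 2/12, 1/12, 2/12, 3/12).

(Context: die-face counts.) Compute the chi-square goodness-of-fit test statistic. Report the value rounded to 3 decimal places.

n = 129; E_i = n·p_i = [43.00, 21.50, 10.75, 21.50, 32.25]
χ² = (32−43.00)²/43.00 + (30−21.50)²/21.50 + (21−10.75)²/10.75 + (28−21.50)²/21.50 + (18−32.25)²/32.25 = 24.2093
df = 4

test statistic = 24.209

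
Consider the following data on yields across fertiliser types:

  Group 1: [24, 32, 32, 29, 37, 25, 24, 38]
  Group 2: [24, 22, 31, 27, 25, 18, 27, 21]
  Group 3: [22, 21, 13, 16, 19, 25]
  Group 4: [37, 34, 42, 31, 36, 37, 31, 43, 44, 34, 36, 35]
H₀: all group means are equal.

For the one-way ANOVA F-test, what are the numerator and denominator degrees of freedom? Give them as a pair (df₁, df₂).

degrees of freedom = [3, 30]

k = 4 groups, N = 34 total
df = (k−1, N−k) = (4−1, 34−4) = (3, 30)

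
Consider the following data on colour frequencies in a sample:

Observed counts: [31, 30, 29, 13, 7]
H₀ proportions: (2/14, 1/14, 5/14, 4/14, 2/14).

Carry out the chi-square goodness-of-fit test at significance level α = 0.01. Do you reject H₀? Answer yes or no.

reject H₀: yes

n = 110; E_i = n·p_i = [15.71, 7.86, 39.29, 31.43, 15.71]
χ² = (31−15.71)²/15.71 + (30−7.86)²/7.86 + (29−39.29)²/39.29 + (13−31.43)²/31.43 + (7−15.71)²/15.71 = 95.6027
df = 4
p-value (upper-tail) = 0.00000
At α=0.01: p < α → reject H₀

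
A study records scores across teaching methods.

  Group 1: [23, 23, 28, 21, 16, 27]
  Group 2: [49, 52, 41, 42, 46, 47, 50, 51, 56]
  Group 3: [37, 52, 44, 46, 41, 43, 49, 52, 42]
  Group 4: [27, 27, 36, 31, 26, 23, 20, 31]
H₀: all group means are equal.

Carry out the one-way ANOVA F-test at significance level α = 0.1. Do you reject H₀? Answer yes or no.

Group means [23.00, 48.22, 45.11, 27.62], grand mean 37.469
SSB = Σnᵢ(x̄ᵢ−x̄)² = 3597.649; SSW = ΣΣ(x−x̄ᵢ)² = 662.319
MSB = 3597.649/3 = 1199.2164; MSW = 662.319/28 = 23.6543
F = MSB/MSW = 50.6977
df = (3, 28)
p-value (upper-tail) = 0.00000
At α=0.1: p < α → reject H₀

reject H₀: yes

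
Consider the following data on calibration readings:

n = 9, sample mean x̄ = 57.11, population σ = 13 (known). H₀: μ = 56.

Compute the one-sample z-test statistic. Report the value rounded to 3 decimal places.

SE = σ/√n = 13/√9 = 4.3333
z = (x̄−μ₀)/SE = (57.11−56)/4.3333 = 0.2562

test statistic = 0.256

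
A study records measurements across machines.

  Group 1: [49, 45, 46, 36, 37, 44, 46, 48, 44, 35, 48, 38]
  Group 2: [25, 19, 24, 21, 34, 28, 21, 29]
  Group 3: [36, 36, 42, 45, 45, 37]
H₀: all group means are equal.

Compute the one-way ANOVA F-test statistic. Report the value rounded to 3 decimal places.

Group means [43.00, 25.12, 40.17], grand mean 36.846
SSB = Σnᵢ(x̄ᵢ−x̄)² = 1619.676; SSW = ΣΣ(x−x̄ᵢ)² = 553.708
MSB = 1619.676/2 = 809.8381; MSW = 553.708/23 = 24.0743
F = MSB/MSW = 33.6391
df = (2, 23)

test statistic = 33.639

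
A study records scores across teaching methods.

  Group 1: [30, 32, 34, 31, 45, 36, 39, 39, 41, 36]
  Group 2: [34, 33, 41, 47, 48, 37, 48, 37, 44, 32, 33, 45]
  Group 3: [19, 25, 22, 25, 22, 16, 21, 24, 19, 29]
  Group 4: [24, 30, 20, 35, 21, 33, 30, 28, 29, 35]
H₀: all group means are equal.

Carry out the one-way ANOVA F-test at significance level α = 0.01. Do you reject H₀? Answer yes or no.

reject H₀: yes

Group means [36.30, 39.92, 22.20, 28.50], grand mean 32.119
SSB = Σnᵢ(x̄ᵢ−x̄)² = 2019.288; SSW = ΣΣ(x−x̄ᵢ)² = 1023.117
MSB = 2019.288/3 = 673.0960; MSW = 1023.117/38 = 26.9241
F = MSB/MSW = 24.9997
df = (3, 38)
p-value (upper-tail) = 0.00000
At α=0.01: p < α → reject H₀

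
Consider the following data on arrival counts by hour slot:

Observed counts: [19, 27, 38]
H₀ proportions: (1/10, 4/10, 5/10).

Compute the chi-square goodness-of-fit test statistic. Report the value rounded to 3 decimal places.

test statistic = 15.054

n = 84; E_i = n·p_i = [8.40, 33.60, 42.00]
χ² = (19−8.40)²/8.40 + (27−33.60)²/33.60 + (38−42.00)²/42.00 = 15.0536
df = 2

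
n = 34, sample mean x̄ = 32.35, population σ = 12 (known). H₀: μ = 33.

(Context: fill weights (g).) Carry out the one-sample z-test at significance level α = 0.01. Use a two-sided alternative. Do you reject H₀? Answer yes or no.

SE = σ/√n = 12/√34 = 2.0580
z = (x̄−μ₀)/SE = (32.35−33)/2.0580 = -0.3158
p-value (two-sided) = 0.75212
At α=0.01: p ≥ α → fail to reject H₀

reject H₀: no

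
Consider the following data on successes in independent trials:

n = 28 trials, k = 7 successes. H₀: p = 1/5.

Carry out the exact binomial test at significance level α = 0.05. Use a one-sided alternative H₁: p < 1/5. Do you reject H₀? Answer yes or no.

reject H₀: no

Exact binomial: n=28, k=7, p₀=1/5=0.2000
P(X≤7) from Σ C(n,i)·p₀^i·(1−p₀)^(n−i)
p-value (one-sided, H₁ less) = 0.81823
At α=0.05: p ≥ α → fail to reject H₀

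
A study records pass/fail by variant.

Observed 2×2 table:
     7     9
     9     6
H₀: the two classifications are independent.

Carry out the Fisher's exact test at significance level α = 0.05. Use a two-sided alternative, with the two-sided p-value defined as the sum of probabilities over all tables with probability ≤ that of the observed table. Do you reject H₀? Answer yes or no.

reject H₀: no

Margins: r₁=16, r₂=15, c₁=16, c₂=15, n=31
p_obs = C(16,7)·C(15,9)/C(31,16); sum pmf over tables with pmf ≤ p_obs
p-value (two-sided) = 0.47949
At α=0.05: p ≥ α → fail to reject H₀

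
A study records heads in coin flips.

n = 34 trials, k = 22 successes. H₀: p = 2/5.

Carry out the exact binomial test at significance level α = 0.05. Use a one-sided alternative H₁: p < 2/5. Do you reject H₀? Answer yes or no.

Exact binomial: n=34, k=22, p₀=2/5=0.4000
P(X≤22) from Σ C(n,i)·p₀^i·(1−p₀)^(n−i)
p-value (one-sided, H₁ less) = 0.99897
At α=0.05: p ≥ α → fail to reject H₀

reject H₀: no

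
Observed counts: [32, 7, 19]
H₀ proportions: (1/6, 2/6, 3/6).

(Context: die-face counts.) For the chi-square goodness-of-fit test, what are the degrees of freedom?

degrees of freedom = 2

df = k − 1 = 3 − 1 = 2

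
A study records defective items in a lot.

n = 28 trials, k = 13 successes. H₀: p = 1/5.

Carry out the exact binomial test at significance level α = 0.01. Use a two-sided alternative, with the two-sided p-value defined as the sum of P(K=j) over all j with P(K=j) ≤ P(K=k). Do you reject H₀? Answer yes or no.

reject H₀: yes

Exact binomial: n=28, k=13, p₀=1/5=0.2000
P(X=j) = C(n,j)·p₀^j·(1−p₀)^(n−j); p = Σ P(X=j) over j with P(X=j) ≤ P(X=13)
p-value (two-sided) = 0.00145
At α=0.01: p < α → reject H₀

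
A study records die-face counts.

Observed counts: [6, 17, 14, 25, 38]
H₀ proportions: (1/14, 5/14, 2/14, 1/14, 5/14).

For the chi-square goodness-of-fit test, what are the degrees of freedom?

degrees of freedom = 4

df = k − 1 = 5 − 1 = 4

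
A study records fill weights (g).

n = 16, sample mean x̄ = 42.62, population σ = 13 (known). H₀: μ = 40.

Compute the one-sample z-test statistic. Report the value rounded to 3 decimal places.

test statistic = 0.806

SE = σ/√n = 13/√16 = 3.2500
z = (x̄−μ₀)/SE = (42.62−40)/3.2500 = 0.8062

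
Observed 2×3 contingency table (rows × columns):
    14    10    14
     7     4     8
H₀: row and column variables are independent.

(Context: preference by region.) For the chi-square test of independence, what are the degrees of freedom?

degrees of freedom = 2

df = (r−1)(c−1) = (2−1)·(3−1) = 2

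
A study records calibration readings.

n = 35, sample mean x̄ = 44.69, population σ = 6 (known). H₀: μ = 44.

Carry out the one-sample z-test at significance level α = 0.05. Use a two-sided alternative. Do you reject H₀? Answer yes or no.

SE = σ/√n = 6/√35 = 1.0142
z = (x̄−μ₀)/SE = (44.69−44)/1.0142 = 0.6803
p-value (two-sided) = 0.49628
At α=0.05: p ≥ α → fail to reject H₀

reject H₀: no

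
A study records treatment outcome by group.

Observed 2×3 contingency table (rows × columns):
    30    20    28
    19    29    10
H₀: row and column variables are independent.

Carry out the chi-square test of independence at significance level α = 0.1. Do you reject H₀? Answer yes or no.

Row totals [78, 58], col totals [49, 49, 38], n=136
χ² = (30−28.10)²/28.10 + (20−28.10)²/28.10 + (28−21.79)²/21.79 + (19−20.90)²/20.90 + (29−20.90)²/20.90 + (10−16.21)²/16.21 = 9.9222
df = 2
p-value (upper-tail) = 0.00701
At α=0.1: p < α → reject H₀

reject H₀: yes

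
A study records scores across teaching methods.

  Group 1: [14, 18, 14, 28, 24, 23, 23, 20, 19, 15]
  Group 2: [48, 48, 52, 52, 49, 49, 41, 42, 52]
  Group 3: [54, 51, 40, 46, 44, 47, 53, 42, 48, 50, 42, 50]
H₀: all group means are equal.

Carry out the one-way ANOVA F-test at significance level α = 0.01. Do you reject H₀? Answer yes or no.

reject H₀: yes

Group means [19.80, 48.11, 47.25], grand mean 38.645
SSB = Σnᵢ(x̄ᵢ−x̄)² = 5246.358; SSW = ΣΣ(x−x̄ᵢ)² = 562.739
MSB = 5246.358/2 = 2623.1789; MSW = 562.739/28 = 20.0978
F = MSB/MSW = 130.5206
df = (2, 28)
p-value (upper-tail) = 0.00000
At α=0.01: p < α → reject H₀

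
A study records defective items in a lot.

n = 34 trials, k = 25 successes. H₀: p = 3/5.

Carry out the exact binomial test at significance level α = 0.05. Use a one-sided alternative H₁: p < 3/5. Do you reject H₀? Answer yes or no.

Exact binomial: n=34, k=25, p₀=3/5=0.6000
P(X≤25) from Σ C(n,i)·p₀^i·(1−p₀)^(n−i)
p-value (one-sided, H₁ less) = 0.96593
At α=0.05: p ≥ α → fail to reject H₀

reject H₀: no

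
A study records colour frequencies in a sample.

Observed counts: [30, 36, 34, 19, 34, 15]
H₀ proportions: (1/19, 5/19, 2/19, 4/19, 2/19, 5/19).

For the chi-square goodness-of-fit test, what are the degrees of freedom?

df = k − 1 = 6 − 1 = 5

degrees of freedom = 5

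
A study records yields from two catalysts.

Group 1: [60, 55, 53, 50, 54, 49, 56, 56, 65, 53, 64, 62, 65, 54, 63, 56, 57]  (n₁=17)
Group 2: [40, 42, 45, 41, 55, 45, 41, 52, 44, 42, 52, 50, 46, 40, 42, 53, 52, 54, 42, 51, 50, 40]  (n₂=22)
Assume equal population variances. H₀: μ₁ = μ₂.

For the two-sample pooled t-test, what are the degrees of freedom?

degrees of freedom = 37

df = n₁ + n₂ − 2 = 17 + 22 − 2 = 37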